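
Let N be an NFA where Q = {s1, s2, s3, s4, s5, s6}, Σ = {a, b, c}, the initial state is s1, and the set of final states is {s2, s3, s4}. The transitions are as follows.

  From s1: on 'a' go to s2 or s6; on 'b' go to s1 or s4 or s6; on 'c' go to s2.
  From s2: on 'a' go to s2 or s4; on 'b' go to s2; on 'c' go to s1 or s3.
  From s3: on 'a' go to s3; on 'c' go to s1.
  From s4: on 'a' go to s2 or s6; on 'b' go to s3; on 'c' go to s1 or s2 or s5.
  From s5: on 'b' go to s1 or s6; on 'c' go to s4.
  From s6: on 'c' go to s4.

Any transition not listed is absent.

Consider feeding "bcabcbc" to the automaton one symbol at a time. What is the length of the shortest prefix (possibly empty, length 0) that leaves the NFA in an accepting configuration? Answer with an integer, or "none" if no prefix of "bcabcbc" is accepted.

Start in {s1}.
Read 'b': s1→{s1, s4, s6}; now {s1, s4, s6}.
None of the earlier sets intersect F, but {s1, s4, s6} does.

1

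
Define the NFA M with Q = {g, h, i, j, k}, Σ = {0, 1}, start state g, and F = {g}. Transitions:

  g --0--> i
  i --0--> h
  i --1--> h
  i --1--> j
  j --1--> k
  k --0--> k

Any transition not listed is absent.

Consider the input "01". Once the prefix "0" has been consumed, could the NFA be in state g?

No

Start in {g}.
Read '0': g→{i}; now {i}.
State g is not in {i}.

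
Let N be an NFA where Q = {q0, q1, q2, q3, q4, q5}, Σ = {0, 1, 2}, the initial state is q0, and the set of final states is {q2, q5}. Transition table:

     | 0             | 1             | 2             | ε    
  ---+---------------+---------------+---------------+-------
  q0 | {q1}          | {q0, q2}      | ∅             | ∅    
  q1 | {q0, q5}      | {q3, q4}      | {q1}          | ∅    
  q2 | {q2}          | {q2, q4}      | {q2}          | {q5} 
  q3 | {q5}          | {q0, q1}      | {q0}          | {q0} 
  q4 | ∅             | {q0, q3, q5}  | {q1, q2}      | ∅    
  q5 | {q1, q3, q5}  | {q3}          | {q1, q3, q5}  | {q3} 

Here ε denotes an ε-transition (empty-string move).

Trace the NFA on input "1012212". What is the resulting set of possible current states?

Start in {q0}.
Read '1': {q0} → {q0, q2, q3, q5}.
Read '0': {q0, q2, q3, q5} → {q0, q1, q2, q3, q5}.
Read '1': {q0, q1, q2, q3, q5} → {q0, q1, q2, q3, q4, q5}.
Read '2': {q0, q1, q2, q3, q4, q5} → {q0, q1, q2, q3, q5}.
Read '2': {q0, q1, q2, q3, q5} → {q0, q1, q2, q3, q5}.
Read '1': {q0, q1, q2, q3, q5} → {q0, q1, q2, q3, q4, q5}.
Read '2': {q0, q1, q2, q3, q4, q5} → {q0, q1, q2, q3, q5}.

{q0, q1, q2, q3, q5}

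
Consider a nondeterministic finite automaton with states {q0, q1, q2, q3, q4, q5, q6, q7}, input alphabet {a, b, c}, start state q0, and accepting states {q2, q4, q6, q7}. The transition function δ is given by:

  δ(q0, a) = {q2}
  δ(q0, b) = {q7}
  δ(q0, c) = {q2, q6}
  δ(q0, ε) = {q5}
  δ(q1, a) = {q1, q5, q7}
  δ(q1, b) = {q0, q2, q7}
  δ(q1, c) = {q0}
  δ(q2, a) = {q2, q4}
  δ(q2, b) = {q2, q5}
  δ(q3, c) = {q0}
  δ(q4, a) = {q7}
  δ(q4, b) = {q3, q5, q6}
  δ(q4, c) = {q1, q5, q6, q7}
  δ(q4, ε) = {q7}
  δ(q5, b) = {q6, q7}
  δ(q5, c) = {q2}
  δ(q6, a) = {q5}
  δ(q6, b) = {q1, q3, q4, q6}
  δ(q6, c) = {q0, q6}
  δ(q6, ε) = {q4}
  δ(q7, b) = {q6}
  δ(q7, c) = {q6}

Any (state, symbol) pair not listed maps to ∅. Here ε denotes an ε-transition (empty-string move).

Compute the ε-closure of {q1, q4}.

{q1, q4, q7}

Begin with {q1, q4}.
ε-move q4 → q7; add q7.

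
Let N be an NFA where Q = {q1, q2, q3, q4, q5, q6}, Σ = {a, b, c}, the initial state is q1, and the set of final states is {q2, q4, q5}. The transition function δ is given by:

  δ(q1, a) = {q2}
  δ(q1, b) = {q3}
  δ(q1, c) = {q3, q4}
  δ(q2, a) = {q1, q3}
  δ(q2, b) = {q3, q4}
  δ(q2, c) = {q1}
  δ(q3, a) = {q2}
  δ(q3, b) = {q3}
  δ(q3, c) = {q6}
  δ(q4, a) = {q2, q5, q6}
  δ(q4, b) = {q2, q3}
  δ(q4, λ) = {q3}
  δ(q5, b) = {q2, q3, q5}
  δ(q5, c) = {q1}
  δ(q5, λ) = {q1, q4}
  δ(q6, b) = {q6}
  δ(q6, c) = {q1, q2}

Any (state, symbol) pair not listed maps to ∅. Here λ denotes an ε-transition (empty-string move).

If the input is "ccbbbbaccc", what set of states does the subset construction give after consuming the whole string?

Start in {q1}.
Read 'c': q1→{q3, q4}; now {q3, q4}.
Read 'c': q3→{q6}, q4→∅; now {q6}.
Read 'b': q6→{q6}; now {q6}.
Read 'b': q6→{q6}; now {q6}.
Read 'b': q6→{q6}; now {q6}.
Read 'b': q6→{q6}; now {q6}.
Read 'a': q6→∅; now ∅.
The set is empty and remains empty for the remaining 3 symbols.

∅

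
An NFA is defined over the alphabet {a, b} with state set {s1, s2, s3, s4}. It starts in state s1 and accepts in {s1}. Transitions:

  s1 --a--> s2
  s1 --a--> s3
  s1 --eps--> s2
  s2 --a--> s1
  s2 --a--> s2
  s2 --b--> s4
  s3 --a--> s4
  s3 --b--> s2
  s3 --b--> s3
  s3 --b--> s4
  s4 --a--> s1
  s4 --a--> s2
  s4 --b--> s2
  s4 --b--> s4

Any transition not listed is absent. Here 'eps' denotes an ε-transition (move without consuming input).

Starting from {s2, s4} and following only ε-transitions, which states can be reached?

{s2, s4}

Begin with {s2, s4}.
No ε-moves leave this set, so the closure equals the set itself.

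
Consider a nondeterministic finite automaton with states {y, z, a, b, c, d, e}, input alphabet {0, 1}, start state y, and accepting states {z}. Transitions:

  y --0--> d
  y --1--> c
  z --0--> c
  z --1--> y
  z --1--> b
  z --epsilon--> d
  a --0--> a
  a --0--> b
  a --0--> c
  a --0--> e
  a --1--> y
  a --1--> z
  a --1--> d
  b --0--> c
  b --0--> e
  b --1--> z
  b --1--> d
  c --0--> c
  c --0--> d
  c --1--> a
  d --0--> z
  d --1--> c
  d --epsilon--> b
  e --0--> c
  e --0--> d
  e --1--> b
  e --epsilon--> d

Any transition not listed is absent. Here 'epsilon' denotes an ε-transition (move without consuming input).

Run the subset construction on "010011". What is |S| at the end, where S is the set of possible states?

Start in {y}.
Read '0': y→{d}; union {d}; ε-closure = {b, d}.
Read '1': b→{z, d}, d→{c}; union {z, c, d}; ε-closure = {z, b, c, d}.
Read '0': z→{c}, b→{c, e}, c→{c, d}, d→{z}; union {z, c, d, e}; ε-closure = {z, b, c, d, e}.
Read '0': z→{c}, b→{c, e}, c→{c, d}, d→{z}, e→{c, d}; union {z, c, d, e}; ε-closure = {z, b, c, d, e}.
Read '1': z→{y, b}, b→{z, d}, c→{a}, d→{c}, e→{b}; now {y, z, a, b, c, d}.
Read '1': y→{c}, z→{y, b}, a→{y, z, d}, b→{z, d}, c→{a}, d→{c}; now {y, z, a, b, c, d}.
That set has 6 states.

6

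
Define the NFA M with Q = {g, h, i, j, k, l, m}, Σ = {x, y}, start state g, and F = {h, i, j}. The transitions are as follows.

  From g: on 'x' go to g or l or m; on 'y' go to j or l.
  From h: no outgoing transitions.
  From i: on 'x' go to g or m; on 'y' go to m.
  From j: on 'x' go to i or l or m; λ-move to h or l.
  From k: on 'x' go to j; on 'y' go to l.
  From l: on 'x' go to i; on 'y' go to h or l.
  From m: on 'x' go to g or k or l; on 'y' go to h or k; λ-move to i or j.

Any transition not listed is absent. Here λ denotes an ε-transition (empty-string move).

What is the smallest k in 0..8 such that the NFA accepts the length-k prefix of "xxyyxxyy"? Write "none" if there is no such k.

Start in {g}.
Read 'x': {g} → {g, h, i, j, l, m}.
None of the earlier sets intersect F, but {g, h, i, j, l, m} does.

1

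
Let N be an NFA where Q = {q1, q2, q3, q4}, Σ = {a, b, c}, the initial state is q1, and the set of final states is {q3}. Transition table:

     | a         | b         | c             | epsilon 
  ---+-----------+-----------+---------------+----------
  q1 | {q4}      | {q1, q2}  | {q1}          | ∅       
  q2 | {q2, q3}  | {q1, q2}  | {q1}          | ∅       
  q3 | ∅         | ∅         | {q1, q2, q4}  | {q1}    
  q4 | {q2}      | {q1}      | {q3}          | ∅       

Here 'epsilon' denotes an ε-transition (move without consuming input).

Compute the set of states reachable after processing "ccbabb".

{q1, q2}

Start in {q1}.
Read 'c': {q1} → {q1}.
Read 'c': {q1} → {q1}.
Read 'b': {q1} → {q1, q2}.
Read 'a': {q1, q2} → {q1, q2, q3, q4}.
Read 'b': {q1, q2, q3, q4} → {q1, q2}.
Read 'b': {q1, q2} → {q1, q2}.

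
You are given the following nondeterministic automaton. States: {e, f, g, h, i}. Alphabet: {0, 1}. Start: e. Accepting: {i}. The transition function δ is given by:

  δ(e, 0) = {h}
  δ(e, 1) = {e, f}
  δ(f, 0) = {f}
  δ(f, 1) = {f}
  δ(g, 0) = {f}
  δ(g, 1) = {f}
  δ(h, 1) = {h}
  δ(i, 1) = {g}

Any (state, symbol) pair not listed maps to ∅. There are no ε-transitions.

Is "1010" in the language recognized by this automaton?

Start in {e}.
Read '1': e→{e, f}; now {e, f}.
Read '0': e→{h}, f→{f}; now {f, h}.
Read '1': f→{f}, h→{h}; now {f, h}.
Read '0': f→{f}, h→∅; now {f}.
The final set {f} contains no accepting state.

No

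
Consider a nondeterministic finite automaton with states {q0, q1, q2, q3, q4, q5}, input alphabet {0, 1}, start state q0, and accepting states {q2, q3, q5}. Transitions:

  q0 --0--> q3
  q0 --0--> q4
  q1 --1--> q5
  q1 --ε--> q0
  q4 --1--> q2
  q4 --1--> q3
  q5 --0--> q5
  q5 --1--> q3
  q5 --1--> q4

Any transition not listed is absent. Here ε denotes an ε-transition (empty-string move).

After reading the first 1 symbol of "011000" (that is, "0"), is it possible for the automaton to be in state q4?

Yes

Start in {q0}.
Read '0': {q0} → {q3, q4}.
State q4 is in {q3, q4}.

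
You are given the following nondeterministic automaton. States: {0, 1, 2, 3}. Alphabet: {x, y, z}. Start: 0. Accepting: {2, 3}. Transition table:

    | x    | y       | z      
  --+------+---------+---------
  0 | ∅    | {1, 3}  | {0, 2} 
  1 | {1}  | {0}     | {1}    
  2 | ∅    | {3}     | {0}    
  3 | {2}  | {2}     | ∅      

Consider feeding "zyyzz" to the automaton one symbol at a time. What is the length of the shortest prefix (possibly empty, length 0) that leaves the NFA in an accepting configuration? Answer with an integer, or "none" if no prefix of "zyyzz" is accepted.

Start in {0}.
Read 'z': {0} → {0, 2}.
None of the earlier sets intersect F, but {0, 2} does.

1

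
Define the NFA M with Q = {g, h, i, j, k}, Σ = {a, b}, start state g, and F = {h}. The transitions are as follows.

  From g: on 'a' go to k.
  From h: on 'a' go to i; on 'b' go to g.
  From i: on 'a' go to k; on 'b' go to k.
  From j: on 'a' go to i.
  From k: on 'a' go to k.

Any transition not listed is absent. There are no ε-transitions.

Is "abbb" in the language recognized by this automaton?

No

Start in {g}.
Read 'a': g→{k}; now {k}.
Read 'b': k→∅; now ∅.
The set is empty and remains empty for the remaining 2 symbols.
The final set ∅ contains no accepting state.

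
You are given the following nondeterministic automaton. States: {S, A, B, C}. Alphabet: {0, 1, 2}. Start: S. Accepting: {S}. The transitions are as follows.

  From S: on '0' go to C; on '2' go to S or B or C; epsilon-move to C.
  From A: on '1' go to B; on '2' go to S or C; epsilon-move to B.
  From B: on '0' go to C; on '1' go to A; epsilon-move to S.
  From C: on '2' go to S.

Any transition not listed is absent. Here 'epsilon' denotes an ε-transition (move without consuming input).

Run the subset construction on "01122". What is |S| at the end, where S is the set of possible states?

0

Start: ε-closure({S}) = {S, C}.
Read '0': {S, C} → {C}.
Read '1': {C} → ∅.
The set is empty and remains empty for the remaining 3 symbols.
That set has 0 states.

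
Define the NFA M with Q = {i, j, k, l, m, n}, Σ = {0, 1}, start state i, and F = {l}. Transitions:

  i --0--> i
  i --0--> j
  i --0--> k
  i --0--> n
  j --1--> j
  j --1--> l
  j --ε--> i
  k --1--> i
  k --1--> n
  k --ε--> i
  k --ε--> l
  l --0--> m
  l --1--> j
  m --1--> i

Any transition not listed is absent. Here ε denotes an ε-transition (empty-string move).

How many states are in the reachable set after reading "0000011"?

3

Start in {i}.
Read '0': i→{i, j, k, n}; union {i, j, k, n}; ε-closure = {i, j, k, l, n}.
Read '0': i→{i, j, k, n}, j→∅, k→∅, l→{m}, n→∅; union {i, j, k, m, n}; ε-closure = {i, j, k, l, m, n}.
Read '0': i→{i, j, k, n}, j→∅, k→∅, l→{m}, m→∅, n→∅; union {i, j, k, m, n}; ε-closure = {i, j, k, l, m, n}.
Read '0': i→{i, j, k, n}, j→∅, k→∅, l→{m}, m→∅, n→∅; union {i, j, k, m, n}; ε-closure = {i, j, k, l, m, n}.
Read '0': i→{i, j, k, n}, j→∅, k→∅, l→{m}, m→∅, n→∅; union {i, j, k, m, n}; ε-closure = {i, j, k, l, m, n}.
Read '1': i→∅, j→{j, l}, k→{i, n}, l→{j}, m→{i}, n→∅; now {i, j, l, n}.
Read '1': i→∅, j→{j, l}, l→{j}, n→∅; union {j, l}; ε-closure = {i, j, l}.
That set has 3 states.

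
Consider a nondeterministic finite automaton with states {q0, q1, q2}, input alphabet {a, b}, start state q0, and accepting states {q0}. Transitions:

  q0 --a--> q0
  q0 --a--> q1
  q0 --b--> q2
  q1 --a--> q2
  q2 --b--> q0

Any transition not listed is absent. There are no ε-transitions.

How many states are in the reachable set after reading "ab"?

1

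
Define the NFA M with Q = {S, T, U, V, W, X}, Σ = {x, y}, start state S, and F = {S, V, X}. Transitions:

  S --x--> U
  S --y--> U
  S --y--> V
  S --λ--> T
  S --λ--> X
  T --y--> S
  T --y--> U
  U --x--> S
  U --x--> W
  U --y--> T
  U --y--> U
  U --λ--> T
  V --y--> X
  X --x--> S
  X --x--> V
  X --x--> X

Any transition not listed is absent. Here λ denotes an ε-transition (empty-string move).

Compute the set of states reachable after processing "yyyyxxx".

Start: ε-closure({S}) = {S, T, X}.
Read 'y': S→{U, V}, T→{S, U}, X→∅; union {S, U, V}; ε-closure = {S, T, U, V, X}.
Read 'y': S→{U, V}, T→{S, U}, U→{T, U}, V→{X}, X→∅; now {S, T, U, V, X}.
Read 'y': S→{U, V}, T→{S, U}, U→{T, U}, V→{X}, X→∅; now {S, T, U, V, X}.
Read 'y': S→{U, V}, T→{S, U}, U→{T, U}, V→{X}, X→∅; now {S, T, U, V, X}.
Read 'x': S→{U}, T→∅, U→{S, W}, V→∅, X→{S, V, X}; union {S, U, V, W, X}; ε-closure = {S, T, U, V, W, X}.
Read 'x': S→{U}, T→∅, U→{S, W}, V→∅, W→∅, X→{S, V, X}; union {S, U, V, W, X}; ε-closure = {S, T, U, V, W, X}.
Read 'x': S→{U}, T→∅, U→{S, W}, V→∅, W→∅, X→{S, V, X}; union {S, U, V, W, X}; ε-closure = {S, T, U, V, W, X}.

{S, T, U, V, W, X}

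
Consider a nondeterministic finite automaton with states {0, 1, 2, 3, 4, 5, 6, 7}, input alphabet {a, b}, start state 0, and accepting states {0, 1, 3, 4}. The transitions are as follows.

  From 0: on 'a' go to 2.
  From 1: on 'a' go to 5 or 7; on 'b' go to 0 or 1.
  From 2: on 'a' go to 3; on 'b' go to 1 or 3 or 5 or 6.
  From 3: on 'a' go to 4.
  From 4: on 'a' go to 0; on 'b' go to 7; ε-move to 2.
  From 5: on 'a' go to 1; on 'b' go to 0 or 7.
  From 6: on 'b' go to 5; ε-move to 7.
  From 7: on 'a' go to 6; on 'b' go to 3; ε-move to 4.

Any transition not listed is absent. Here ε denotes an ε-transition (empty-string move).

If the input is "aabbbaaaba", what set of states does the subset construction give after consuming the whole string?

Start in {0}.
Read 'a': 0→{2}; now {2}.
Read 'a': 2→{3}; now {3}.
Read 'b': 3→∅; now ∅.
The set is empty and remains empty for the remaining 7 symbols.

∅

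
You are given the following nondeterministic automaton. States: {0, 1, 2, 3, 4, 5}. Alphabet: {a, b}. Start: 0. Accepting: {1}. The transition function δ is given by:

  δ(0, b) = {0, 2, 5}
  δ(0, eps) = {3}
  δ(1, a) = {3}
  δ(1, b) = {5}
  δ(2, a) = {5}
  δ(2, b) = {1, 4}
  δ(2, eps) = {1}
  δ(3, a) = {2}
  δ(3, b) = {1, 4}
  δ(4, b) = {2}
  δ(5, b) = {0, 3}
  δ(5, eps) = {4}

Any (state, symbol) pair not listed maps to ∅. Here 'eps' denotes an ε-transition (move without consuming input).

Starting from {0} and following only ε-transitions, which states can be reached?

{0, 3}

Begin with {0}.
ε-move 0 → 3; add 3.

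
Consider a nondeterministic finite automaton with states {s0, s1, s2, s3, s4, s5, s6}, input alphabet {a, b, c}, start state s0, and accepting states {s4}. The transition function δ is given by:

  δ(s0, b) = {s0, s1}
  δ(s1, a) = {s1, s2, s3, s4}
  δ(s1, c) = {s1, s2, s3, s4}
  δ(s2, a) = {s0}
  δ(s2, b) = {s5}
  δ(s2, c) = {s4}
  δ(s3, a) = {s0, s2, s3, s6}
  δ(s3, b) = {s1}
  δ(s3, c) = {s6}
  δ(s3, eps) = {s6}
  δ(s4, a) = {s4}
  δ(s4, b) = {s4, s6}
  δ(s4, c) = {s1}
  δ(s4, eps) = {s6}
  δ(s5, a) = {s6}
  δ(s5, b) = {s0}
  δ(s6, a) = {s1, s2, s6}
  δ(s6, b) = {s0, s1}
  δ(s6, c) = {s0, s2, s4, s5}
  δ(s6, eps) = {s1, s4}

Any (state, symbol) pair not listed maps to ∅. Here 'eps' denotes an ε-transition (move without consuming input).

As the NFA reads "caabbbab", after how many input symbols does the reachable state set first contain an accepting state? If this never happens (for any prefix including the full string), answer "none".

none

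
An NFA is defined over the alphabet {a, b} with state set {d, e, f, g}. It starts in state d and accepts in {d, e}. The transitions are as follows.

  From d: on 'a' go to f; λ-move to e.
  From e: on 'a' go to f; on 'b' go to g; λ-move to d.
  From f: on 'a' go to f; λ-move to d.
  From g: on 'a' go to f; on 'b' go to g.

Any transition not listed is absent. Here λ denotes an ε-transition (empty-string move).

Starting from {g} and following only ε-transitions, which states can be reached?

{g}

Begin with {g}.
No ε-moves leave this set, so the closure equals the set itself.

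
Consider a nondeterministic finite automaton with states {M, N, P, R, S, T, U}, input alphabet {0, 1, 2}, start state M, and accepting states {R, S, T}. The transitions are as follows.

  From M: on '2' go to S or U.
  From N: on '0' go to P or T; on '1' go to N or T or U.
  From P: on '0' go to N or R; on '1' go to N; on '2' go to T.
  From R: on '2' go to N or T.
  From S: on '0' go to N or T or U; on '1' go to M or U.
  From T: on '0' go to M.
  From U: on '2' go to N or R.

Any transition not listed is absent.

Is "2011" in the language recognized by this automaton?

Yes

Start in {M}.
Read '2': {M} → {S, U}.
Read '0': {S, U} → {N, T, U}.
Read '1': {N, T, U} → {N, T, U}.
Read '1': {N, T, U} → {N, T, U}.
The final set {N, T, U} contains the accepting state T.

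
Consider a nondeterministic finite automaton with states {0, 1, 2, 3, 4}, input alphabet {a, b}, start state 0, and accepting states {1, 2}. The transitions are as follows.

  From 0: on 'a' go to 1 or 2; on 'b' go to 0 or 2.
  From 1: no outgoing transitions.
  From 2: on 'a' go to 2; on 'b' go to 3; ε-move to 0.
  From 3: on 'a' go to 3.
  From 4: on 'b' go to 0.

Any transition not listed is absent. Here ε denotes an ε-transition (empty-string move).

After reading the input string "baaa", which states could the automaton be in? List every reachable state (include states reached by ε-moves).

Start in {0}.
Read 'b': {0} → {0, 2}.
Read 'a': {0, 2} → {0, 1, 2}.
Read 'a': {0, 1, 2} → {0, 1, 2}.
Read 'a': {0, 1, 2} → {0, 1, 2}.

{0, 1, 2}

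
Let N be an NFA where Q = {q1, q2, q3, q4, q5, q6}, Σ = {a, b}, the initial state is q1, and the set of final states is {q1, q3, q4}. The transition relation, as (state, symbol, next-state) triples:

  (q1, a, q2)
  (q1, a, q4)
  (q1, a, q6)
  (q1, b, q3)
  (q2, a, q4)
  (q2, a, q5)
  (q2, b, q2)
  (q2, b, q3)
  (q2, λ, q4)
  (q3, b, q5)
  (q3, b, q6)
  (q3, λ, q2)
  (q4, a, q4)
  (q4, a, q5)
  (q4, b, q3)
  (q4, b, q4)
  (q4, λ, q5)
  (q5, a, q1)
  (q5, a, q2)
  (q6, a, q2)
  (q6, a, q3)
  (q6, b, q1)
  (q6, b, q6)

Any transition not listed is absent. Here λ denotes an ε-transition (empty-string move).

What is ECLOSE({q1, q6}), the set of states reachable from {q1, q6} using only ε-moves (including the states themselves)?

{q1, q6}

Begin with {q1, q6}.
No ε-moves leave this set, so the closure equals the set itself.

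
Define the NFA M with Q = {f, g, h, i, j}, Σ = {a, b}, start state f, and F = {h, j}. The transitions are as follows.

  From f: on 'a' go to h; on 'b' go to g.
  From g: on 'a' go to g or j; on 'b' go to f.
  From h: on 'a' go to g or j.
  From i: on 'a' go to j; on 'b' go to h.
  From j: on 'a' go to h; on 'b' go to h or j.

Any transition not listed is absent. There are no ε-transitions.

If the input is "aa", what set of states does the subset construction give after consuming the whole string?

{g, j}

Start in {f}.
Read 'a': {f} → {h}.
Read 'a': {h} → {g, j}.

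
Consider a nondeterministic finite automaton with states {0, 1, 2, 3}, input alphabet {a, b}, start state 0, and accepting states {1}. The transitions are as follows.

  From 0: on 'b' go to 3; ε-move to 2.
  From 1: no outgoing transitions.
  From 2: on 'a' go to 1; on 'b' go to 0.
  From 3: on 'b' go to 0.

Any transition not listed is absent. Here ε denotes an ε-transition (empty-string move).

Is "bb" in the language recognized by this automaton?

Start: ε-closure({0}) = {0, 2}.
Read 'b': 0→{3}, 2→{0}; union {0, 3}; ε-closure = {0, 2, 3}.
Read 'b': 0→{3}, 2→{0}, 3→{0}; union {0, 3}; ε-closure = {0, 2, 3}.
The final set {0, 2, 3} contains no accepting state.

No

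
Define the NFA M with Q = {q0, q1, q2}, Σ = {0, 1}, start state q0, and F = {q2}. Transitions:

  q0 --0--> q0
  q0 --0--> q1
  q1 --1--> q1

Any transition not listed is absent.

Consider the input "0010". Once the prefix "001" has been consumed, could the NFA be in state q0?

Start in {q0}.
Read '0': {q0} → {q0, q1}.
Read '0': {q0, q1} → {q0, q1}.
Read '1': {q0, q1} → {q1}.
State q0 is not in {q1}.

No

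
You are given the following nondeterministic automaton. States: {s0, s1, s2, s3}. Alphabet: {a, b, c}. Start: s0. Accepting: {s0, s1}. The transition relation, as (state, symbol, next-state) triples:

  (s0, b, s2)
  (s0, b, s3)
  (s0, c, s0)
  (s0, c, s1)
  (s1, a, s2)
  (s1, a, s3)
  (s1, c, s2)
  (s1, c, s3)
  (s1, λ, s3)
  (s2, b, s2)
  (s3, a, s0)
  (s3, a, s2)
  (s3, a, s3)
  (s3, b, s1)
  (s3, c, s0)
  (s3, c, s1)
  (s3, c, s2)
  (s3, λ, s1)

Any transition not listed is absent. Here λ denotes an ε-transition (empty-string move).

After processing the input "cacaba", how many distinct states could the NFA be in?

4

Start in {s0}.
Read 'c': {s0} → {s0, s1, s3}.
Read 'a': {s0, s1, s3} → {s0, s1, s2, s3}.
Read 'c': {s0, s1, s2, s3} → {s0, s1, s2, s3}.
Read 'a': {s0, s1, s2, s3} → {s0, s1, s2, s3}.
Read 'b': {s0, s1, s2, s3} → {s1, s2, s3}.
Read 'a': {s1, s2, s3} → {s0, s1, s2, s3}.
That set has 4 states.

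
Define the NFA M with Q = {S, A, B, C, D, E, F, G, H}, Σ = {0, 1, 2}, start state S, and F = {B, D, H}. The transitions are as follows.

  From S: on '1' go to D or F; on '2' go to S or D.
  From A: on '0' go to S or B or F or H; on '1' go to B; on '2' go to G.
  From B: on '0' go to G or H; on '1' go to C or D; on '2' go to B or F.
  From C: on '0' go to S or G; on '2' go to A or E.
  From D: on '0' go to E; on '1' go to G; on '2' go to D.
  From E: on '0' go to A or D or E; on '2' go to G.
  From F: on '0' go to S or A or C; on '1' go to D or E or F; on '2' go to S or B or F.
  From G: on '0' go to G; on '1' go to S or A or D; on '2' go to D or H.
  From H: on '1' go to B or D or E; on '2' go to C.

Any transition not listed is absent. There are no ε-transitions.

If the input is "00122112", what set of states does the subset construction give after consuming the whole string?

∅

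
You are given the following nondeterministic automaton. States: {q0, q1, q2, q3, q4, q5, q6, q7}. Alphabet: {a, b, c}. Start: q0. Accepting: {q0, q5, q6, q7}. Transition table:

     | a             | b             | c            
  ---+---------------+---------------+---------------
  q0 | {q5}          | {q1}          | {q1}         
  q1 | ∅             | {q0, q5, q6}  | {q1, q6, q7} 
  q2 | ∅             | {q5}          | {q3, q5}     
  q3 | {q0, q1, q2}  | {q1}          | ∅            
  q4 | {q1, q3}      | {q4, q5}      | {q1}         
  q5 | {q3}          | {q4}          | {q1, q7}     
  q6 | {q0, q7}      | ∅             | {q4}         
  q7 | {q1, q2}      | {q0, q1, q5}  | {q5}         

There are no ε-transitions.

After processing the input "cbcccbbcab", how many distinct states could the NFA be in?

4

Start in {q0}.
Read 'c': q0→{q1}; now {q1}.
Read 'b': q1→{q0, q5, q6}; now {q0, q5, q6}.
Read 'c': q0→{q1}, q5→{q1, q7}, q6→{q4}; now {q1, q4, q7}.
Read 'c': q1→{q1, q6, q7}, q4→{q1}, q7→{q5}; now {q1, q5, q6, q7}.
Read 'c': q1→{q1, q6, q7}, q5→{q1, q7}, q6→{q4}, q7→{q5}; now {q1, q4, q5, q6, q7}.
Read 'b': q1→{q0, q5, q6}, q4→{q4, q5}, q5→{q4}, q6→∅, q7→{q0, q1, q5}; now {q0, q1, q4, q5, q6}.
Read 'b': q0→{q1}, q1→{q0, q5, q6}, q4→{q4, q5}, q5→{q4}, q6→∅; now {q0, q1, q4, q5, q6}.
Read 'c': q0→{q1}, q1→{q1, q6, q7}, q4→{q1}, q5→{q1, q7}, q6→{q4}; now {q1, q4, q6, q7}.
Read 'a': q1→∅, q4→{q1, q3}, q6→{q0, q7}, q7→{q1, q2}; now {q0, q1, q2, q3, q7}.
Read 'b': q0→{q1}, q1→{q0, q5, q6}, q2→{q5}, q3→{q1}, q7→{q0, q1, q5}; now {q0, q1, q5, q6}.
That set has 4 states.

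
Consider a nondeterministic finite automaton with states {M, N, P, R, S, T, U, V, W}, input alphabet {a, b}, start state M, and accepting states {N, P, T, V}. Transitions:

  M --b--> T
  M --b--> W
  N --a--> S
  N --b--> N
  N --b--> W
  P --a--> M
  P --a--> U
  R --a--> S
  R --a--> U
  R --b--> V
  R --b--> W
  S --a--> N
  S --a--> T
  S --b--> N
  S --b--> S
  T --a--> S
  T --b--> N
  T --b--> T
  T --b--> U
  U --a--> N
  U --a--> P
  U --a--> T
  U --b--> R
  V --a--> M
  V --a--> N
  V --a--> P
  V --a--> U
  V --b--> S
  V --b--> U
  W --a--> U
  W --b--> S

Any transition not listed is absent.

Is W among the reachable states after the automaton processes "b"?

Yes

Start in {M}.
Read 'b': M→{T, W}; now {T, W}.
State W is in {T, W}.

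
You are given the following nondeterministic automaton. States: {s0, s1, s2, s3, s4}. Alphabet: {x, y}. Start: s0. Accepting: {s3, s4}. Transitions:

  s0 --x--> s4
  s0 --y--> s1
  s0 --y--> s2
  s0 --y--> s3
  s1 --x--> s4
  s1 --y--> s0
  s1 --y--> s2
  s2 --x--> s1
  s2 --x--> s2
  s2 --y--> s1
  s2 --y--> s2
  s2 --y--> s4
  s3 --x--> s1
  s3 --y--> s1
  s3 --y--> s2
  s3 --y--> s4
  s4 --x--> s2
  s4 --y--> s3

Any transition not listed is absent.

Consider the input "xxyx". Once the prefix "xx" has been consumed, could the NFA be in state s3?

Start in {s0}.
Read 'x': {s0} → {s4}.
Read 'x': {s4} → {s2}.
State s3 is not in {s2}.

No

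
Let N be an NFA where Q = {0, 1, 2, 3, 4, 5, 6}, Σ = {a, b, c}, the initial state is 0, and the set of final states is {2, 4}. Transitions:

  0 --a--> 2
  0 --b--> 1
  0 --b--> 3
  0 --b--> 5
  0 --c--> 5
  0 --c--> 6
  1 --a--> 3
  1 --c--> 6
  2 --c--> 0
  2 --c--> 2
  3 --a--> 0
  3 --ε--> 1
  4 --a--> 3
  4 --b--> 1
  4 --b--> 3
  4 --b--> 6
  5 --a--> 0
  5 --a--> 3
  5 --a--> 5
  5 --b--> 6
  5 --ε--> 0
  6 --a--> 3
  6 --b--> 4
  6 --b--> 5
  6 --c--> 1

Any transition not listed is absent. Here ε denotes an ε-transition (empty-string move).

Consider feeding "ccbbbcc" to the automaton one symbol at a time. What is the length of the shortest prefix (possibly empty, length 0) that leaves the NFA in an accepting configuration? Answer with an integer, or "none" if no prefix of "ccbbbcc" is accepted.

3

Start in {0}.
Read 'c': {0} → {0, 5, 6}.
Read 'c': {0, 5, 6} → {0, 1, 5, 6}.
Read 'b': {0, 1, 5, 6} → {0, 1, 3, 4, 5, 6}.
None of the earlier sets intersect F, but {0, 1, 3, 4, 5, 6} does.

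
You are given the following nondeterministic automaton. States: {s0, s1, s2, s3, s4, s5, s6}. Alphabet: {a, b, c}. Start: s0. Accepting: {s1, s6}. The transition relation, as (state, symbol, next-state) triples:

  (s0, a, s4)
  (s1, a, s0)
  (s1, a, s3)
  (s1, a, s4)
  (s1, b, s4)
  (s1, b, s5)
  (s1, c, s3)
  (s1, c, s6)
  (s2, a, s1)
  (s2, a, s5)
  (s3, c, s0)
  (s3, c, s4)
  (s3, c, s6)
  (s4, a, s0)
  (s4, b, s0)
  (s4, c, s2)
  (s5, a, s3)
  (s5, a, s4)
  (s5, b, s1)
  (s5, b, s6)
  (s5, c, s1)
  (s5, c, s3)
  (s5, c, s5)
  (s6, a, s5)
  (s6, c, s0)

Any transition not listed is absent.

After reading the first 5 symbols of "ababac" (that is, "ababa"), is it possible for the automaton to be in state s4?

Start in {s0}.
Read 'a': {s0} → {s4}.
Read 'b': {s4} → {s0}.
Read 'a': {s0} → {s4}.
Read 'b': {s4} → {s0}.
Read 'a': {s0} → {s4}.
State s4 is in {s4}.

Yes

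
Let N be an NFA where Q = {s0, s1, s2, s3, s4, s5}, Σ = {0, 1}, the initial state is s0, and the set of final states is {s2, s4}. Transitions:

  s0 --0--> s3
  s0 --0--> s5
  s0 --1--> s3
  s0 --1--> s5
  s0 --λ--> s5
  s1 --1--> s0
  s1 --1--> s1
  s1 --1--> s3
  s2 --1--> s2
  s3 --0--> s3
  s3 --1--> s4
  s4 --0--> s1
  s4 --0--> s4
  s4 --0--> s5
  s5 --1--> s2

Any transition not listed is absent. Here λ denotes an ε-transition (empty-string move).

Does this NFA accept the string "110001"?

Start: ε-closure({s0}) = {s0, s5}.
Read '1': s0→{s3, s5}, s5→{s2}; now {s2, s3, s5}.
Read '1': s2→{s2}, s3→{s4}, s5→{s2}; now {s2, s4}.
Read '0': s2→∅, s4→{s1, s4, s5}; now {s1, s4, s5}.
Read '0': s1→∅, s4→{s1, s4, s5}, s5→∅; now {s1, s4, s5}.
Read '0': s1→∅, s4→{s1, s4, s5}, s5→∅; now {s1, s4, s5}.
Read '1': s1→{s0, s1, s3}, s4→∅, s5→{s2}; union {s0, s1, s2, s3}; ε-closure = {s0, s1, s2, s3, s5}.
The final set {s0, s1, s2, s3, s5} contains the accepting state s2.

Yes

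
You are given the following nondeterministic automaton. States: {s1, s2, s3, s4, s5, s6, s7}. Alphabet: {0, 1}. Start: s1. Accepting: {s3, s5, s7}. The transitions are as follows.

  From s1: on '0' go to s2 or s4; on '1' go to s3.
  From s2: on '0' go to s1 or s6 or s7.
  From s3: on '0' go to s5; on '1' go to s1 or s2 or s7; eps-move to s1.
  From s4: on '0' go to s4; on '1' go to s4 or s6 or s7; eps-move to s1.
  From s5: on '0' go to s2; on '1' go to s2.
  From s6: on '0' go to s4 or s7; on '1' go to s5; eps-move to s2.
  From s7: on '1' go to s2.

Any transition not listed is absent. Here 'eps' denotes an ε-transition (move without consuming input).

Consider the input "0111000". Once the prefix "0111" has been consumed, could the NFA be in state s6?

Yes

Start in {s1}.
Read '0': s1→{s2, s4}; union {s2, s4}; ε-closure = {s1, s2, s4}.
Read '1': s1→{s3}, s2→∅, s4→{s4, s6, s7}; union {s3, s4, s6, s7}; ε-closure = {s1, s2, s3, s4, s6, s7}.
Read '1': s1→{s3}, s2→∅, s3→{s1, s2, s7}, s4→{s4, s6, s7}, s6→{s5}, s7→{s2}; now {s1, s2, s3, s4, s5, s6, s7}.
Read '1': s1→{s3}, s2→∅, s3→{s1, s2, s7}, s4→{s4, s6, s7}, s5→{s2}, s6→{s5}, s7→{s2}; now {s1, s2, s3, s4, s5, s6, s7}.
State s6 is in {s1, s2, s3, s4, s5, s6, s7}.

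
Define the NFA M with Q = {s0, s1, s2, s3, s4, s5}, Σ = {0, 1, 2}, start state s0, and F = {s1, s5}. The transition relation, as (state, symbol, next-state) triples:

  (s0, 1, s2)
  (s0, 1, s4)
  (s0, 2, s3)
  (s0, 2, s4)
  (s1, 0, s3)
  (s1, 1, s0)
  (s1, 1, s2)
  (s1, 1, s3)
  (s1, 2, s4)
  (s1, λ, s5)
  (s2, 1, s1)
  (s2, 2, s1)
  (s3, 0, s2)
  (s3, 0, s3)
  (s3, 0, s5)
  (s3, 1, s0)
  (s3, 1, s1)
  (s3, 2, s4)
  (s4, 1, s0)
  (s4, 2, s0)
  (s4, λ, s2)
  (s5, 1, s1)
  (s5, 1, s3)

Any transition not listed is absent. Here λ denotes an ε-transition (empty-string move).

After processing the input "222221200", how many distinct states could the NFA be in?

3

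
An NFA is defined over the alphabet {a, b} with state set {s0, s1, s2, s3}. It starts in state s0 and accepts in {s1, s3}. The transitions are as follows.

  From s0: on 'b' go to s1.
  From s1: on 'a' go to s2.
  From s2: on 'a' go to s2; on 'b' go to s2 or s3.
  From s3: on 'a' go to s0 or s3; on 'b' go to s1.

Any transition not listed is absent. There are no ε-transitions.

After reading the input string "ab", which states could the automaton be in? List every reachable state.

∅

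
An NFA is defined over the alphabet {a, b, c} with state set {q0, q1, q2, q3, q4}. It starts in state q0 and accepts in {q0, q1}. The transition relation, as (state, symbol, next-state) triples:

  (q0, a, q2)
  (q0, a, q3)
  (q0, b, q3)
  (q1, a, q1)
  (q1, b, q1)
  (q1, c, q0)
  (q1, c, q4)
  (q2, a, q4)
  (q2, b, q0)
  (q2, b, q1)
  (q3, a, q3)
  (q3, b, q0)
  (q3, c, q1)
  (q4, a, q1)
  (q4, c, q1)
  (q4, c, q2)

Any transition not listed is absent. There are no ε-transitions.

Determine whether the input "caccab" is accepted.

No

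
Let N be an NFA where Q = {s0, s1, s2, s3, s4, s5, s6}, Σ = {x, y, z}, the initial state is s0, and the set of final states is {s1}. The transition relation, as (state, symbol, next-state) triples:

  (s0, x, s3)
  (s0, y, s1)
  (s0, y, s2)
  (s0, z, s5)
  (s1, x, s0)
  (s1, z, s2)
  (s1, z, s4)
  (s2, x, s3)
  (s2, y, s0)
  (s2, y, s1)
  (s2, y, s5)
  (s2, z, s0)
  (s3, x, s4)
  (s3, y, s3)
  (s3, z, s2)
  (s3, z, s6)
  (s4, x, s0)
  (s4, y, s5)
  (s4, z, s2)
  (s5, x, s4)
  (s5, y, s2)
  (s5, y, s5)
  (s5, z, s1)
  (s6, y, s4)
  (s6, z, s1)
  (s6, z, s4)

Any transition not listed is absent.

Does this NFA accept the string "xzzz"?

Start in {s0}.
Read 'x': {s0} → {s3}.
Read 'z': {s3} → {s2, s6}.
Read 'z': {s2, s6} → {s0, s1, s4}.
Read 'z': {s0, s1, s4} → {s2, s4, s5}.
The final set {s2, s4, s5} contains no accepting state.

No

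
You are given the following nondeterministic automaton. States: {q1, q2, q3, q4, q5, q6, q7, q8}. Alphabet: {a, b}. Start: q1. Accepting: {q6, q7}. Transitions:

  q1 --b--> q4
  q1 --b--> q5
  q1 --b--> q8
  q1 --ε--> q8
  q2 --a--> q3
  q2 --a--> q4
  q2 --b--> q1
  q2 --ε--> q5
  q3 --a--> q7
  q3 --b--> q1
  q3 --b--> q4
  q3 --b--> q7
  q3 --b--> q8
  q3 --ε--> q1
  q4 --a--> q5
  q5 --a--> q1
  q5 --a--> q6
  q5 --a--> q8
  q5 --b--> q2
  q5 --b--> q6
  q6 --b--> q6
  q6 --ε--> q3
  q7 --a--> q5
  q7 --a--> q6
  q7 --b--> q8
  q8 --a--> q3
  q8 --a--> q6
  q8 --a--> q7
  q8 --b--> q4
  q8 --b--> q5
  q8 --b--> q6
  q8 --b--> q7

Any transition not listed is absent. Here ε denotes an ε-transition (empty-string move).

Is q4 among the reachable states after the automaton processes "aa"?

No

Start: ε-closure({q1}) = {q1, q8}.
Read 'a': {q1, q8} → {q1, q3, q6, q7, q8}.
Read 'a': {q1, q3, q6, q7, q8} → {q1, q3, q5, q6, q7, q8}.
State q4 is not in {q1, q3, q5, q6, q7, q8}.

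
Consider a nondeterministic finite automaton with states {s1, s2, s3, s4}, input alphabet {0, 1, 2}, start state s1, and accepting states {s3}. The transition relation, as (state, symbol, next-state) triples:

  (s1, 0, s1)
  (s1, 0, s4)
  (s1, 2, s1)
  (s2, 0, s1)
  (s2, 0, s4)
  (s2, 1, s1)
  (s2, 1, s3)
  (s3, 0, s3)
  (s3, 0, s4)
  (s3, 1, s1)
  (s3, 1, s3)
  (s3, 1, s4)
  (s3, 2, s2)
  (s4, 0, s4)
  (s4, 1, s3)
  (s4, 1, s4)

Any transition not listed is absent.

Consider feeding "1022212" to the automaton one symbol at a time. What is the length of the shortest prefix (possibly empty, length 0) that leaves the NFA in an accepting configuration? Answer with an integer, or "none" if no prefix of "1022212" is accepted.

none

Start in {s1}.
Read '1': {s1} → ∅.
The set is empty and remains empty for the remaining 6 symbols.
No reachable set along the way intersects F.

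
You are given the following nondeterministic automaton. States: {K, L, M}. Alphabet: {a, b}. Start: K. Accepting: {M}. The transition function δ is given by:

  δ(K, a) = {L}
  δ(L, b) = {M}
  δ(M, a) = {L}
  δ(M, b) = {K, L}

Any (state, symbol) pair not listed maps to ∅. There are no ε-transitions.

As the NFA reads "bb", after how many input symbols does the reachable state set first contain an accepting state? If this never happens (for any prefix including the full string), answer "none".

none

Start in {K}.
Read 'b': {K} → ∅.
The set is empty and remains empty for the remaining 1 symbol.
No reachable set along the way intersects F.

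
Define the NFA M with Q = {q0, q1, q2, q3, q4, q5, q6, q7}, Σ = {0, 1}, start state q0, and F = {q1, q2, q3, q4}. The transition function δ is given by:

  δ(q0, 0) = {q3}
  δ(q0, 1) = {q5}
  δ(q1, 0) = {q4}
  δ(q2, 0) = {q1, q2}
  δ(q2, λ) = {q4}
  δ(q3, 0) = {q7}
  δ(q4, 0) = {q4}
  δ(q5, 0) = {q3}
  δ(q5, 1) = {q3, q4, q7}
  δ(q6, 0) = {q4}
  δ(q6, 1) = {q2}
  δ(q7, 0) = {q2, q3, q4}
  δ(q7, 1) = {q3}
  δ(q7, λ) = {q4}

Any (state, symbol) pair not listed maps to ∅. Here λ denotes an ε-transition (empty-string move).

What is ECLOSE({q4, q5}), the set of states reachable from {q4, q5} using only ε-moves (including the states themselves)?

{q4, q5}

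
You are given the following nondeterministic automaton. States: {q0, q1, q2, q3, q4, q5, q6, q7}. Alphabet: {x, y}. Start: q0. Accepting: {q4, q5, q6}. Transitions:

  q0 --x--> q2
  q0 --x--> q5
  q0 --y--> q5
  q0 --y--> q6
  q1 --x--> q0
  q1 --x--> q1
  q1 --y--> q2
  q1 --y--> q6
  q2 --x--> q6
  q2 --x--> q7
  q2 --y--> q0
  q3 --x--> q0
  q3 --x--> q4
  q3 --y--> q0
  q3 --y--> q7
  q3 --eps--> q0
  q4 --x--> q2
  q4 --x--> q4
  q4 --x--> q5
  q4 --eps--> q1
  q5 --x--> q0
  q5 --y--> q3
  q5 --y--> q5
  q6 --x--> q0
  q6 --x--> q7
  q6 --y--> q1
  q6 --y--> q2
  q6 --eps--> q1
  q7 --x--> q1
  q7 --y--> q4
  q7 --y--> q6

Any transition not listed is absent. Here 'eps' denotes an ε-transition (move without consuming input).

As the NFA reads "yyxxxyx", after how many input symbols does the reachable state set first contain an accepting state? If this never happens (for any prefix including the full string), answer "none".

1

Start in {q0}.
Read 'y': {q0} → {q1, q5, q6}.
None of the earlier sets intersect F, but {q1, q5, q6} does.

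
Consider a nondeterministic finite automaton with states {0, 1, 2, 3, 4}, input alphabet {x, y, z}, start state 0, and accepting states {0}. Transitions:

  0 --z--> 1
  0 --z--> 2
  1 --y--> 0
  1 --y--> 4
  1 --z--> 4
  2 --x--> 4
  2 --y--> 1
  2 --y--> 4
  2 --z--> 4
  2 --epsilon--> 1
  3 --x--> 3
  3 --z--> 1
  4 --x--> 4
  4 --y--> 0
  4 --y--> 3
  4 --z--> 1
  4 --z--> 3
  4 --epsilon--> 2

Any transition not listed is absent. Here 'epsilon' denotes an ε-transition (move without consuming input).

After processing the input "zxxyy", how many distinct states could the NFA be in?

Start in {0}.
Read 'z': {0} → {1, 2}.
Read 'x': {1, 2} → {1, 2, 4}.
Read 'x': {1, 2, 4} → {1, 2, 4}.
Read 'y': {1, 2, 4} → {0, 1, 2, 3, 4}.
Read 'y': {0, 1, 2, 3, 4} → {0, 1, 2, 3, 4}.
That set has 5 states.

5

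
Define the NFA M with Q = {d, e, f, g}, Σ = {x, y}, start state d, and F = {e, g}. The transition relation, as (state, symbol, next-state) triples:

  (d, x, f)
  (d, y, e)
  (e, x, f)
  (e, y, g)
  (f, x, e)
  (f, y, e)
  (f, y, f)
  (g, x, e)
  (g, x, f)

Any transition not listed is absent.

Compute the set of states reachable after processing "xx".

{e}

Start in {d}.
Read 'x': d→{f}; now {f}.
Read 'x': f→{e}; now {e}.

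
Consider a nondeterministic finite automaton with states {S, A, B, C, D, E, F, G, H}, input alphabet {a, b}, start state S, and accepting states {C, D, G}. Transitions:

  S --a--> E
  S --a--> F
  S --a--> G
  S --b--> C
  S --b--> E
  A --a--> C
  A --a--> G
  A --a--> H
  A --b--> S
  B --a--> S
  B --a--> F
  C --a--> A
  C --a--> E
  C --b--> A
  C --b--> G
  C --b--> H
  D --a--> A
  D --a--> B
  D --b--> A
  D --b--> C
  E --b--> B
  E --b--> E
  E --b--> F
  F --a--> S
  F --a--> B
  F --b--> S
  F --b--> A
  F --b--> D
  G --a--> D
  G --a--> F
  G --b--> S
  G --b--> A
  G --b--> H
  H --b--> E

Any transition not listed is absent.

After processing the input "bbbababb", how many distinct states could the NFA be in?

9

Start in {S}.
Read 'b': S→{C, E}; now {C, E}.
Read 'b': C→{A, G, H}, E→{B, E, F}; now {A, B, E, F, G, H}.
Read 'b': A→{S}, B→∅, E→{B, E, F}, F→{S, A, D}, G→{S, A, H}, H→{E}; now {S, A, B, D, E, F, H}.
Read 'a': S→{E, F, G}, A→{C, G, H}, B→{S, F}, D→{A, B}, E→∅, F→{S, B}, H→∅; now {S, A, B, C, E, F, G, H}.
Read 'b': S→{C, E}, A→{S}, B→∅, C→{A, G, H}, E→{B, E, F}, F→{S, A, D}, G→{S, A, H}, H→{E}; now {S, A, B, C, D, E, F, G, H}.
Read 'a': S→{E, F, G}, A→{C, G, H}, B→{S, F}, C→{A, E}, D→{A, B}, E→∅, F→{S, B}, G→{D, F}, H→∅; now {S, A, B, C, D, E, F, G, H}.
Read 'b': S→{C, E}, A→{S}, B→∅, C→{A, G, H}, D→{A, C}, E→{B, E, F}, F→{S, A, D}, G→{S, A, H}, H→{E}; now {S, A, B, C, D, E, F, G, H}.
Read 'b': S→{C, E}, A→{S}, B→∅, C→{A, G, H}, D→{A, C}, E→{B, E, F}, F→{S, A, D}, G→{S, A, H}, H→{E}; now {S, A, B, C, D, E, F, G, H}.
That set has 9 states.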